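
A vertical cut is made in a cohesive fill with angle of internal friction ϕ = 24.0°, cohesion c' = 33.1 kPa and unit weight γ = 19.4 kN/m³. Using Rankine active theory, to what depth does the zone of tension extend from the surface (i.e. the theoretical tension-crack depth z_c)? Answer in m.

K_a = tan²(45° − 24.0°/2) = 0.4217; √K_a = 0.6494.
The active pressure is zero where K_a γ z = 2c√K_a, so z_c = 2c/(γ√K_a) = 2×33.1/(19.4×0.6494) = 5.255 m.

5.25 m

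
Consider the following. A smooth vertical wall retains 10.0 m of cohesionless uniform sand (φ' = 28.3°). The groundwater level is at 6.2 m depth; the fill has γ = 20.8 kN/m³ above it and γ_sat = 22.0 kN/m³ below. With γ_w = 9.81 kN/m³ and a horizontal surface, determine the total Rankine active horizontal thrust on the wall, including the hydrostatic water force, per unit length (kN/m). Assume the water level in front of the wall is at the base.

K_a = tan²(45° − φ/2) = 0.3568.
γ' = 22.0 − 9.81 = 12.19 kN/m³. Depth below WT = 3.8 m.
σ'_h at WT = K_a γ d_w = 46.01 kPa; at base = 46.01 + K_a γ' × 3.8 = 62.54 kPa.
P₁ (0–6.2 m) = ½×46.01×6.2 = 142.6. P₂ (6.2–10.0 m) = ½(46.01+62.54)×3.8 = 206.2.
P_w = ½ γ_w h₂² = 0.5×9.81×3.8² = 70.83. Total = 142.6+206.2+70.83 = 419.7 kN/m.

420 kN/m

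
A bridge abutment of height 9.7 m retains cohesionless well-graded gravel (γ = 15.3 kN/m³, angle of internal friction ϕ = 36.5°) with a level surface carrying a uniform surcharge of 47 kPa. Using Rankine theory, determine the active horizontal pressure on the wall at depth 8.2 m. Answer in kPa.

43.8 kPa

K_a = (1 − sin φ)/(1 + sin φ) = 0.2541.
σ_v = γz + q = 15.3 × 8.2 + 47 = 172.5 kPa.
σ_h = K_a σ_v = 0.2541 × 172.5 = 43.81 kPa.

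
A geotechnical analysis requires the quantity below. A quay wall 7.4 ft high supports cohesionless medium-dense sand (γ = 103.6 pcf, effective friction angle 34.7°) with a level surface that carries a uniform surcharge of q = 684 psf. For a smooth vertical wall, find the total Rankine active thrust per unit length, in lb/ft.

K_a = tan²(45° − φ/2) = 0.2745.
Soil triangle: ½ K_a γ H² = 0.5×0.2745×103.6×7.4² = 778.6 lb/ft.
Surcharge rectangle: K_a q H = 0.2745×684×7.4 = 1389 lb/ft.
Total = 778.6 + 1389 = 2168 lb/ft.

2170 lb/ft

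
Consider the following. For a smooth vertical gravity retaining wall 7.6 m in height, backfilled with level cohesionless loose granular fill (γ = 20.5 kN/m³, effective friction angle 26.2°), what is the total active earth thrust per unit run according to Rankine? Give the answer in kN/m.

K_a = tan²(45° − φ/2) = 0.3874.
P_a = ½ K_a γ H² = 0.5 × 0.3874 × 20.5 × 7.6² = 229.4 kN/m.

229 kN/m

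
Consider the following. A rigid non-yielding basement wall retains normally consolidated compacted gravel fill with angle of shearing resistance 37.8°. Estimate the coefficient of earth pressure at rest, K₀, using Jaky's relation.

0.387

K₀ = 1 − sin φ' = 1 − sin 37.8° = 0.3871.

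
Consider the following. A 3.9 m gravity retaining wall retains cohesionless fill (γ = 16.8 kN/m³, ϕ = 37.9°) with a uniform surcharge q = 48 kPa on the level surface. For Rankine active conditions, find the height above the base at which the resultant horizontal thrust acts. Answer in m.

1.69 m

K_a = 0.2389.
Triangular part P₁ = ½K_aγH² = 30.53 at H/3 = 1.300 m; rectangular part P₂ = K_a q H = 44.73 at H/2 = 1.950 m.
ȳ = (P₁·1.300 + P₂·1.950)/(P₁+P₂) = 1.686 m.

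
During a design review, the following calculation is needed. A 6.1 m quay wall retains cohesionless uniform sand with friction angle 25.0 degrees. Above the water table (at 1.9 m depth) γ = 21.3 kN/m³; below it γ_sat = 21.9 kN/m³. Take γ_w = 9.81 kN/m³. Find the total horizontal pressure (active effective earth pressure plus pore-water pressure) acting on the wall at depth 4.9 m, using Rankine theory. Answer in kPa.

60.6 kPa

K_a = (1 − sin φ)/(1 + sin φ) = 0.4059.
γ' = 21.9 − 9.81 = 12.09 kN/m³.
Effective vertical stress at 4.9 m: σ'_v = 21.3×1.9 + 12.09×3.00 = 76.74 kPa.
σ'_h = K_a σ'_v = 0.4059 × 76.74 = 31.15 kPa; u = γ_w × 3.00 = 29.43 kPa.
Total σ_h = 31.15 + 29.43 = 60.58 kPa.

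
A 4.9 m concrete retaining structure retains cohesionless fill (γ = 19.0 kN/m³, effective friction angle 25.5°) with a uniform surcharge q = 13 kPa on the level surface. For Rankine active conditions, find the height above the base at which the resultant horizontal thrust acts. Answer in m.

1.81 m

K_a = 0.3981.
Triangular part P₁ = ½K_aγH² = 90.81 at H/3 = 1.633 m; rectangular part P₂ = K_a q H = 25.36 at H/2 = 2.450 m.
ȳ = (P₁·1.633 + P₂·2.450)/(P₁+P₂) = 1.812 m.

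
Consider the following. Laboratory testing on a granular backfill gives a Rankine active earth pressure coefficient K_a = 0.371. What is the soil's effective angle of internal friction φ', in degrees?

K_a = tan²(45° − φ/2) ⇒ 45° − φ/2 = arctan(√0.371) = 31.35°.
φ = 2(45° − 31.35°) = 27.31°.

27.3°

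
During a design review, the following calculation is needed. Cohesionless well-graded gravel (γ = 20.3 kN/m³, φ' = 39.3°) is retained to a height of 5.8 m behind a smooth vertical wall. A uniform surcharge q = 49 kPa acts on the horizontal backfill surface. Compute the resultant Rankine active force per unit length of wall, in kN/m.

K_a = tan²(45° − φ/2) = 0.2245.
Soil triangle: ½ K_a γ H² = 0.5×0.2245×20.3×5.8² = 76.64 kN/m.
Surcharge rectangle: K_a q H = 0.2245×49×5.8 = 63.79 kN/m.
Total = 76.64 + 63.79 = 140.4 kN/m.

140 kN/m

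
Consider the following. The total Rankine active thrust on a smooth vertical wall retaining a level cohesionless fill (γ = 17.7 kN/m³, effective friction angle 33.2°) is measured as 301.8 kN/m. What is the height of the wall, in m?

K_a = 0.2924. P_a = ½ K_a γ H² ⇒ H = √(2P_a/(K_a γ)).
H = √(2×301.8/(0.2924×17.7)) = 10.80 m.

10.8 m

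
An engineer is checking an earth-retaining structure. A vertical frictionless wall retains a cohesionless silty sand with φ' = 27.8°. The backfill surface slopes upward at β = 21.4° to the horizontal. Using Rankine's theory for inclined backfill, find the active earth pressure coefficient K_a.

K_a = cos β · (cos β − √(cos²β − cos²φ)) / (cos β + √(cos²β − cos²φ)).
cos β = 0.9311, cos φ = 0.8846, √(cos²β − cos²φ) = 0.2905.
K_a = 0.9311 × (0.9311 − 0.2905)/(0.9311 + 0.2905) = 0.4882.

0.488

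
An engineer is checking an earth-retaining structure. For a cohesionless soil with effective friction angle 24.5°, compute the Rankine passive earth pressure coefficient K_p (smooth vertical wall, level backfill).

K_p = (1 + sin φ)/(1 − sin φ) = tan²(45° + 24.5°/2) = 2.417.

2.42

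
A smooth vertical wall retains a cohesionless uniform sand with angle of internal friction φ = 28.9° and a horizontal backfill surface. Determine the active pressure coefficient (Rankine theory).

K_a = tan²(45° − φ/2) = tan²(30.55°) = 0.3484.

0.348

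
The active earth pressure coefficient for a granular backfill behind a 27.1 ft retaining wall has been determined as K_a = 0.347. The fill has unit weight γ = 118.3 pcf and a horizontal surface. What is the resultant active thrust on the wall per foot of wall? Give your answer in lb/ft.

P = ½ K_a γ H² = 0.5 × 0.347 × 118.3 × 27.1² = 15070 lb/ft.

15100 lb/ft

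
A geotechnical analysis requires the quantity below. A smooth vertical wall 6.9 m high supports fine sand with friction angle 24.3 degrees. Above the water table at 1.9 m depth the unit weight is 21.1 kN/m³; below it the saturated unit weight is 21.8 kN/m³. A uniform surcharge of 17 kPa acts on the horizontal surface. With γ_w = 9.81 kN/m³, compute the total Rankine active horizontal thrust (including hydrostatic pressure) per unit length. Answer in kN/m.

333 kN/m

K_a = tan²(45° − φ/2) = 0.4169.
γ' = 21.8 − 9.81 = 11.99 kN/m³. h₂ = H − d_w = 5.0 m.
σ'_h: at surface K_a·q = 7.088; at WT K_a(q+γd_w) = 23.80; at base K_a(q+γd_w+γ'h₂) = 48.80 kPa.
P₁ = ½(7.088+23.80)×1.9 = 29.34; P₂ = ½(23.80+48.80)×5.0 = 181.5; P_w = ½γ_w h₂² = 122.6.
Total = 29.34+181.5+122.6 = 333.5 kN/m.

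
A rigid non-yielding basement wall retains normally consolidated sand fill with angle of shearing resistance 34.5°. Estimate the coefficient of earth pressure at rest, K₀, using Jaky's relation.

K₀ = 1 − sin φ' = 1 − sin 34.5° = 0.4336.

0.434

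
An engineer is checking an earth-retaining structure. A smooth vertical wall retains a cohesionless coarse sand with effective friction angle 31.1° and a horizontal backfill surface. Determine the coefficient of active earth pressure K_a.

0.319

K_a = tan²(45° − φ/2) = tan²(29.45°) = 0.3188.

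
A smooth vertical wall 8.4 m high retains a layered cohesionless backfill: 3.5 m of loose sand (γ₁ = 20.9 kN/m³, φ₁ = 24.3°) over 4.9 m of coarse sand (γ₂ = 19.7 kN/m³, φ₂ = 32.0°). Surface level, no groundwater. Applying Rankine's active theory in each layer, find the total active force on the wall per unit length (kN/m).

236 kN/m

K_a1 = tan²(45°−24.3°/2) = 0.4169; K_a2 = tan²(45°−32.0°/2) = 0.3073.
Layer 1: σ at base = K_a1 γ₁ h₁ = 30.50 kPa; P₁ = ½×30.50×3.5 = 53.37.
Layer 2: σ_v at top = γ₁h₁ = 73.15; σ_h top = K_a2×73.15 = 22.48; σ_h base = K_a2×(73.15+19.7×4.9) = 52.14.
P₂ = ½(22.48+52.14)×4.9 = 182.8. Total P_a = 53.37+182.8 = 236.2 kN/m.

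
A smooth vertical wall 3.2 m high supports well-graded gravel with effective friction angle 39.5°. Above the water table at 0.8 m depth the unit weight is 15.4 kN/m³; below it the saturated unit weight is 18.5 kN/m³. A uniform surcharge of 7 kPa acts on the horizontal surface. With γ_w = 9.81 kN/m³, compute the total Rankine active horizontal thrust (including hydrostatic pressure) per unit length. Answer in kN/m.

K_a = tan²(45° − φ/2) = 0.2224.
γ' = 18.5 − 9.81 = 8.690 kN/m³. h₂ = H − d_w = 2.4 m.
σ'_h: at surface K_a·q = 1.557; at WT K_a(q+γd_w) = 4.297; at base K_a(q+γd_w+γ'h₂) = 8.937 kPa.
P₁ = ½(1.557+4.297)×0.8 = 2.342; P₂ = ½(4.297+8.937)×2.4 = 15.88; P_w = ½γ_w h₂² = 28.25.
Total = 2.342+15.88+28.25 = 46.48 kN/m.

46.5 kN/m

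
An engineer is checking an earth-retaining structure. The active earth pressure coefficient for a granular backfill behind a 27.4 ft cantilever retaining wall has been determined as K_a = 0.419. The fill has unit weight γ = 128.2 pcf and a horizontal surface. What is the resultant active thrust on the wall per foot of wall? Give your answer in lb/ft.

P = ½ K_a γ H² = 0.5 × 0.419 × 128.2 × 27.4² = 20160 lb/ft.

20200 lb/ft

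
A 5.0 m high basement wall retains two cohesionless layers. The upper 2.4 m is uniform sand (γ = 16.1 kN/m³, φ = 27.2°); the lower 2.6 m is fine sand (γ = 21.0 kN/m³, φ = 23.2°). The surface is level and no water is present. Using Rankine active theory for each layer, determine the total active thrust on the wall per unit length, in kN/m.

K_a1 = tan²(45°−27.2°/2) = 0.3726; K_a2 = tan²(45°−23.2°/2) = 0.4348.
Layer 1: σ at base = K_a1 γ₁ h₁ = 14.40 kPa; P₁ = ½×14.40×2.4 = 17.28.
Layer 2: σ_v at top = γ₁h₁ = 38.64; σ_h top = K_a2×38.64 = 16.80; σ_h base = K_a2×(38.64+21.0×2.6) = 40.54.
P₂ = ½(16.80+40.54)×2.6 = 74.54. Total P_a = 17.28+74.54 = 91.82 kN/m.

91.8 kN/m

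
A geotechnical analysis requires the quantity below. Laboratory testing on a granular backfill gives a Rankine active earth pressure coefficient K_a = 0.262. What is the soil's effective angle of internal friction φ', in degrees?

K_a = tan²(45° − φ/2) ⇒ 45° − φ/2 = arctan(√0.262) = 27.11°.
φ = 2(45° − 27.11°) = 35.79°.

35.8°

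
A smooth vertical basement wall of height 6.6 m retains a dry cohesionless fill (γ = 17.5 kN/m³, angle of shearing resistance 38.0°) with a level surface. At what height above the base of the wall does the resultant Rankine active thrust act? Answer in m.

K_a = 0.2379.
The pressure distribution is triangular, so the resultant acts at H/3 above the base = 6.6/3 = 2.200 m.

2.20 m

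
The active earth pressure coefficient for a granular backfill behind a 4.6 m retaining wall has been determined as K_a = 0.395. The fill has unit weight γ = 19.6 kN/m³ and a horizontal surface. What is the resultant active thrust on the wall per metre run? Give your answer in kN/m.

81.9 kN/m

P = ½ K_a γ H² = 0.5 × 0.395 × 19.6 × 4.6² = 81.91 kN/m.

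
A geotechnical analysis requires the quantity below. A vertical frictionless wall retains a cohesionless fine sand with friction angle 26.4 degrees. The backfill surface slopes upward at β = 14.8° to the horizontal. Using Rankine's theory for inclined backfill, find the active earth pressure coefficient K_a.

K_a = cos β · (cos β − √(cos²β − cos²φ)) / (cos β + √(cos²β − cos²φ)).
cos β = 0.9668, cos φ = 0.8957, √(cos²β − cos²φ) = 0.3639.
K_a = 0.9668 × (0.9668 − 0.3639)/(0.9668 + 0.3639) = 0.4380.

0.438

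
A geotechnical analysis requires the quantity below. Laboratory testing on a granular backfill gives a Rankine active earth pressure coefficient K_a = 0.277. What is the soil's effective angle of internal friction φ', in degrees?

K_a = tan²(45° − φ/2) ⇒ 45° − φ/2 = arctan(√0.277) = 27.76°.
φ = 2(45° − 27.76°) = 34.48°.

34.5°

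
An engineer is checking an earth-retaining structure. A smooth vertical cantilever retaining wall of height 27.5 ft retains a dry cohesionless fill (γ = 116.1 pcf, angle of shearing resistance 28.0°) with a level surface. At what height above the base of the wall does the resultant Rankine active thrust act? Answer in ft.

9.17 ft

K_a = 0.3610.
The pressure distribution is triangular, so the resultant acts at H/3 above the base = 27.5/3 = 9.167 ft.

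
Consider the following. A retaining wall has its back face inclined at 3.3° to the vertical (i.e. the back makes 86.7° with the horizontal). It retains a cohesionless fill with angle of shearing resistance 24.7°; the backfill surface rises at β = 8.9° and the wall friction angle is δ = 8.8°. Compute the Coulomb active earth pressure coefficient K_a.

0.458

K_a = sin²(α+φ) / [sin²α · sin(α−δ) · (1 + √{sin(φ+δ)sin(φ−β) / (sin(α−δ)sin(α+β))})²].
With α = 86.7°, φ = 24.7°, δ = 8.8°, β = 8.9°: K_a = 0.4584.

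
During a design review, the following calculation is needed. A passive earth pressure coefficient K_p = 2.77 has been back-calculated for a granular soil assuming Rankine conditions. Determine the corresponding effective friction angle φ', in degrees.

28.0°

K_p = (1+sin φ)/(1−sin φ) ⇒ sin φ = (K_p − 1)/(K_p + 1) = 0.4695.
φ = arcsin(0.4695) = 28.00°.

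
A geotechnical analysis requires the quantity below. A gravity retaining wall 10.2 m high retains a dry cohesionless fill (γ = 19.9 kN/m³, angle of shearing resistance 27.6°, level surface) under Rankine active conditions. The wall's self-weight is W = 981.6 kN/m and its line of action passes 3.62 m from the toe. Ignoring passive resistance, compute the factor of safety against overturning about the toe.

K_a = tan²(45° − 27.6°/2) = 0.3668.
P_a = ½K_aγH² = 0.5×0.3668×19.9×10.2² = 379.7 kN/m, acting at H/3 = 3.400 m above the base.
Overturning moment M_o = P_a × H/3 = 379.7 × 3.400 = 1291.
Resisting moment M_r = W × 3.62 = 981.6 × 3.62 = 3553.
FS_overturning = M_r/M_o = 3553/1291 = 2.753.

2.75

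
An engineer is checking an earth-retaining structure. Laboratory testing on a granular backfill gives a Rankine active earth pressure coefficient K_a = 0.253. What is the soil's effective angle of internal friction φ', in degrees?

K_a = tan²(45° − φ/2) ⇒ 45° − φ/2 = arctan(√0.253) = 26.70°.
φ = 2(45° − 26.70°) = 36.60°.

36.6°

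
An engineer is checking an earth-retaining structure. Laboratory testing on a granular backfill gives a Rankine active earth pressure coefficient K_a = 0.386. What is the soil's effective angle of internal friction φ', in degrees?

26.3°

K_a = tan²(45° − φ/2) ⇒ 45° − φ/2 = arctan(√0.386) = 31.85°.
φ = 2(45° − 31.85°) = 26.30°.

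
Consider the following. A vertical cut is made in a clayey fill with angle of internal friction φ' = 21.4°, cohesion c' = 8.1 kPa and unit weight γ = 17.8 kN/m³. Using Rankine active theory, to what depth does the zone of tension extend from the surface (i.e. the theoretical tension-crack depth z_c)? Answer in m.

K_a = tan²(45° − 21.4°/2) = 0.4653; √K_a = 0.6822.
The active pressure is zero where K_a γ z = 2c√K_a, so z_c = 2c/(γ√K_a) = 2×8.1/(17.8×0.6822) = 1.334 m.

1.33 m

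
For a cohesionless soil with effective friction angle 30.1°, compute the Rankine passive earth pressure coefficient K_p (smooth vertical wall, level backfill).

K_p = (1 + sin φ)/(1 − sin φ) = tan²(45° + 30.1°/2) = 3.012.

3.01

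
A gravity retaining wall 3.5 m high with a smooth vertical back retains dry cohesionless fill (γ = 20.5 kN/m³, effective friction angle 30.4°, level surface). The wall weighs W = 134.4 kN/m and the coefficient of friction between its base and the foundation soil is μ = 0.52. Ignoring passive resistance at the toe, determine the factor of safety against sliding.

1.70

K_a = tan²(45° − 30.4°/2) = 0.3280.
P_a = ½K_aγH² = 0.5×0.3280×20.5×3.5² = 41.18 kN/m, acting at H/3 = 1.167 m above the base.
FS_sliding = μW / P_a = 0.52×134.4 / 41.18 = 1.697.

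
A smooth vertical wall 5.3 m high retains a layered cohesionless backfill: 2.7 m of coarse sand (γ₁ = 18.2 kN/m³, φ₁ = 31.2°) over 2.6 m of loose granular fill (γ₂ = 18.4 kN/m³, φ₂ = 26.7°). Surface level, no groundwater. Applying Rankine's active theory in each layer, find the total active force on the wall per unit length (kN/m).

K_a1 = tan²(45°−31.2°/2) = 0.3175; K_a2 = tan²(45°−26.7°/2) = 0.3800.
Layer 1: σ at base = K_a1 γ₁ h₁ = 15.60 kPa; P₁ = ½×15.60×2.7 = 21.06.
Layer 2: σ_v at top = γ₁h₁ = 49.14; σ_h top = K_a2×49.14 = 18.67; σ_h base = K_a2×(49.14+18.4×2.6) = 36.85.
P₂ = ½(18.67+36.85)×2.6 = 72.18. Total P_a = 21.06+72.18 = 93.24 kN/m.

93.2 kN/m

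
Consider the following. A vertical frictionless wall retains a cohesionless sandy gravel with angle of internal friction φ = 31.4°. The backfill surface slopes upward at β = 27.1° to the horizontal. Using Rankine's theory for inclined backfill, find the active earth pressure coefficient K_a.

K_a = cos β · (cos β − √(cos²β − cos²φ)) / (cos β + √(cos²β − cos²φ)).
cos β = 0.8902, cos φ = 0.8536, √(cos²β − cos²φ) = 0.2528.
K_a = 0.8902 × (0.8902 − 0.2528)/(0.8902 + 0.2528) = 0.4964.

0.496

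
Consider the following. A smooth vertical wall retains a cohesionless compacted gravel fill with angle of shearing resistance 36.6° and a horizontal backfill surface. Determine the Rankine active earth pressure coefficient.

0.253

K_a = (1 − sin φ)/(1 + sin φ) = (1 − sin 36.6°)/(1 + sin 36.6°) = 0.2530.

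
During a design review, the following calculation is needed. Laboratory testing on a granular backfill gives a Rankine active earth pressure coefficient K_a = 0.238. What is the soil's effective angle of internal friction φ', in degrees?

K_a = tan²(45° − φ/2) ⇒ 45° − φ/2 = arctan(√0.238) = 26.01°.
φ = 2(45° − 26.01°) = 37.99°.

38.0°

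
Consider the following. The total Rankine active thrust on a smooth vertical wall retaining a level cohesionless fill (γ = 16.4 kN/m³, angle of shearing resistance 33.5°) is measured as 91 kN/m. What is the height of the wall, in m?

K_a = 0.2887. P_a = ½ K_a γ H² ⇒ H = √(2P_a/(K_a γ)).
H = √(2×91/(0.2887×16.4)) = 6.200 m.

6.20 m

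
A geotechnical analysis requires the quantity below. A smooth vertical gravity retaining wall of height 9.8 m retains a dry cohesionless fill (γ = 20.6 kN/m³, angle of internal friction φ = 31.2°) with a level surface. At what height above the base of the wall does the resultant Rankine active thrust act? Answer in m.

3.27 m

K_a = 0.3175.
The pressure distribution is triangular, so the resultant acts at H/3 above the base = 9.8/3 = 3.267 m.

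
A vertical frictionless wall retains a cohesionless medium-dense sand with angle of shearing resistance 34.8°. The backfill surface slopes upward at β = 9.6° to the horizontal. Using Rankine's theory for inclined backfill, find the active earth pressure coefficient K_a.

0.283

K_a = cos β · (cos β − √(cos²β − cos²φ)) / (cos β + √(cos²β − cos²φ)).
cos β = 0.9860, cos φ = 0.8211, √(cos²β − cos²φ) = 0.5458.
K_a = 0.9860 × (0.9860 − 0.5458)/(0.9860 + 0.5458) = 0.2833.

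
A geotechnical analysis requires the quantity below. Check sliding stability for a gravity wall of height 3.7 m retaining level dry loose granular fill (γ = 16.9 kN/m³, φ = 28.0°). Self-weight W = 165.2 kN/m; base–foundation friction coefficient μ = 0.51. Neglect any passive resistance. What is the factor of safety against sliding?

2.02

K_a = tan²(45° − 28.0°/2) = 0.3610.
P_a = ½K_aγH² = 0.5×0.3610×16.9×3.7² = 41.76 kN/m, acting at H/3 = 1.233 m above the base.
FS_sliding = μW / P_a = 0.51×165.2 / 41.76 = 2.017.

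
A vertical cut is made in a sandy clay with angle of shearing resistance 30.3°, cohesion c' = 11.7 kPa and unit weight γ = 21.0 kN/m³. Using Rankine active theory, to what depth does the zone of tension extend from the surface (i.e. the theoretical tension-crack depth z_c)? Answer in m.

K_a = tan²(45° − 30.3°/2) = 0.3293; √K_a = 0.5739.
The active pressure is zero where K_a γ z = 2c√K_a, so z_c = 2c/(γ√K_a) = 2×11.7/(21.0×0.5739) = 1.942 m.

1.94 m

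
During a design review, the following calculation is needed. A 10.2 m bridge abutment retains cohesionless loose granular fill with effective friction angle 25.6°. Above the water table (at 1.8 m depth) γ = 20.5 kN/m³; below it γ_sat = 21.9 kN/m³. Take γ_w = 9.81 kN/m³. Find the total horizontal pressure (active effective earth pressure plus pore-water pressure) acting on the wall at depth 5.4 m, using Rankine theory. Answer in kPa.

67.2 kPa

K_a = (1 − sin φ)/(1 + sin φ) = 0.3966.
γ' = 21.9 − 9.81 = 12.09 kN/m³.
Effective vertical stress at 5.4 m: σ'_v = 20.5×1.8 + 12.09×3.60 = 80.42 kPa.
σ'_h = K_a σ'_v = 0.3966 × 80.42 = 31.89 kPa; u = γ_w × 3.60 = 35.32 kPa.
Total σ_h = 31.89 + 35.32 = 67.21 kPa.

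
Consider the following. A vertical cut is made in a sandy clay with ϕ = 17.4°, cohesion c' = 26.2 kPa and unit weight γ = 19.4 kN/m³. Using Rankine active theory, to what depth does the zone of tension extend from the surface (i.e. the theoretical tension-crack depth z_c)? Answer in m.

3.68 m

K_a = tan²(45° − 17.4°/2) = 0.5396; √K_a = 0.7346.
The active pressure is zero where K_a γ z = 2c√K_a, so z_c = 2c/(γ√K_a) = 2×26.2/(19.4×0.7346) = 3.677 m.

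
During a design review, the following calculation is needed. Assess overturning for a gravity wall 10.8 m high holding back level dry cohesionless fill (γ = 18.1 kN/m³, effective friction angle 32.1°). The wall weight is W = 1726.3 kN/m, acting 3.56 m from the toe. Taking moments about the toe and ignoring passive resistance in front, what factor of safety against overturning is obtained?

K_a = tan²(45° − 32.1°/2) = 0.3060.
P_a = ½K_aγH² = 0.5×0.3060×18.1×10.8² = 323.0 kN/m, acting at H/3 = 3.600 m above the base.
Overturning moment M_o = P_a × H/3 = 323.0 × 3.600 = 1163.
Resisting moment M_r = W × 3.56 = 1726.3 × 3.56 = 6146.
FS_overturning = M_r/M_o = 6146/1163 = 5.285.

5.29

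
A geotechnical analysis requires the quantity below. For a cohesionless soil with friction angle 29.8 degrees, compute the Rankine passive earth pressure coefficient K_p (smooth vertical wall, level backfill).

2.98

K_p = (1 + sin φ)/(1 − sin φ) = tan²(45° + 29.8°/2) = 2.976.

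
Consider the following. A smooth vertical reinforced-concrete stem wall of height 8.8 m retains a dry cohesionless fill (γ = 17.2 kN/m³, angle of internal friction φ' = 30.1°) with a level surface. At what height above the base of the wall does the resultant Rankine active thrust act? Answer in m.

K_a = 0.3320.
The pressure distribution is triangular, so the resultant acts at H/3 above the base = 8.8/3 = 2.933 m.

2.93 m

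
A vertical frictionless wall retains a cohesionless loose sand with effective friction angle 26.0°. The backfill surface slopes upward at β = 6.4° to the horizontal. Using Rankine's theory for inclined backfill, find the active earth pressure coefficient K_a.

0.399

K_a = cos β · (cos β − √(cos²β − cos²φ)) / (cos β + √(cos²β − cos²φ)).
cos β = 0.9938, cos φ = 0.8988, √(cos²β − cos²φ) = 0.4240.
K_a = 0.9938 × (0.9938 − 0.4240)/(0.9938 + 0.4240) = 0.3994.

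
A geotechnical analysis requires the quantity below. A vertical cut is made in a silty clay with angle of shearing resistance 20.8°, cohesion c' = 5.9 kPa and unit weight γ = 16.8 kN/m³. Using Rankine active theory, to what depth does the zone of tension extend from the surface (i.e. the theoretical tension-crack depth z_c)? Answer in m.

1.02 m

K_a = tan²(45° − 20.8°/2) = 0.4759; √K_a = 0.6899.
The active pressure is zero where K_a γ z = 2c√K_a, so z_c = 2c/(γ√K_a) = 2×5.9/(16.8×0.6899) = 1.018 m.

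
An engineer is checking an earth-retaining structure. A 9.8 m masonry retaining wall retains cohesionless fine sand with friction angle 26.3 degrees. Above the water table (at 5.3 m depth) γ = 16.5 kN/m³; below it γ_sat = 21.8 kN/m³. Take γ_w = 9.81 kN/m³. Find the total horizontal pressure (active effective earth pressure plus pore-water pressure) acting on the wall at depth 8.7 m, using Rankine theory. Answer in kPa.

K_a = (1 − sin φ)/(1 + sin φ) = 0.3859.
γ' = 21.8 − 9.81 = 11.99 kN/m³.
Effective vertical stress at 8.7 m: σ'_v = 16.5×5.3 + 11.99×3.40 = 128.2 kPa.
σ'_h = K_a σ'_v = 0.3859 × 128.2 = 49.48 kPa; u = γ_w × 3.40 = 33.35 kPa.
Total σ_h = 49.48 + 33.35 = 82.84 kPa.

82.8 kPa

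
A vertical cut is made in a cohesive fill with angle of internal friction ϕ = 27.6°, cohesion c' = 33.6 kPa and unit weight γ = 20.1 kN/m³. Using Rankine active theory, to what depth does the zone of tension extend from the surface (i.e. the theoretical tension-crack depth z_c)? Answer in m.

K_a = tan²(45° − 27.6°/2) = 0.3668; √K_a = 0.6056.
The active pressure is zero where K_a γ z = 2c√K_a, so z_c = 2c/(γ√K_a) = 2×33.6/(20.1×0.6056) = 5.520 m.

5.52 m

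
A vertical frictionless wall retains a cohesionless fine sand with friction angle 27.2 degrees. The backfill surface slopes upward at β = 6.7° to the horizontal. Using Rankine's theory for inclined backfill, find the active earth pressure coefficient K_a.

K_a = cos β · (cos β − √(cos²β − cos²φ)) / (cos β + √(cos²β − cos²φ)).
cos β = 0.9932, cos φ = 0.8894, √(cos²β − cos²φ) = 0.4420.
K_a = 0.9932 × (0.9932 − 0.4420)/(0.9932 + 0.4420) = 0.3815.

0.381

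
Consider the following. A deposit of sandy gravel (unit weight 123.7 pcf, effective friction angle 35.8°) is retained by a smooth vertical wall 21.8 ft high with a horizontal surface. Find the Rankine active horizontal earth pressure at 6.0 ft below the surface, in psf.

194 psf

K_a = (1 − sin φ)/(1 + sin φ) = 0.2619.
σ_h = K_a γ z = 0.2619 × 123.7 × 6.0 = 194.4 psf.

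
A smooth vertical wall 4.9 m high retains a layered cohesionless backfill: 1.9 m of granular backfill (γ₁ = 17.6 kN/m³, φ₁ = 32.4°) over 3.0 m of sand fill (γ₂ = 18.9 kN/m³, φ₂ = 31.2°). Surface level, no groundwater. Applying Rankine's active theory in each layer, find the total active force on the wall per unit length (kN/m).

K_a1 = tan²(45°−32.4°/2) = 0.3022; K_a2 = tan²(45°−31.2°/2) = 0.3175.
Layer 1: σ at base = K_a1 γ₁ h₁ = 10.11 kPa; P₁ = ½×10.11×1.9 = 9.601.
Layer 2: σ_v at top = γ₁h₁ = 33.44; σ_h top = K_a2×33.44 = 10.62; σ_h base = K_a2×(33.44+18.9×3.0) = 28.62.
P₂ = ½(10.62+28.62)×3.0 = 58.85. Total P_a = 9.601+58.85 = 68.46 kN/m.

68.5 kN/m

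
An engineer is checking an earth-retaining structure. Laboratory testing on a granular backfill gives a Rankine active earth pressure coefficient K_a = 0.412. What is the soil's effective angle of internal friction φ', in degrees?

K_a = tan²(45° − φ/2) ⇒ 45° − φ/2 = arctan(√0.412) = 32.70°.
φ = 2(45° − 32.70°) = 24.61°.

24.6°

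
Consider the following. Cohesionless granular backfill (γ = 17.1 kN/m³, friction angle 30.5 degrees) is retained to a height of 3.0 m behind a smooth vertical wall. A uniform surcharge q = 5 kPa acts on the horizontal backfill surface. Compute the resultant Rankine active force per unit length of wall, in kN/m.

K_a = tan²(45° − φ/2) = 0.3267.
Soil triangle: ½ K_a γ H² = 0.5×0.3267×17.1×3.0² = 25.14 kN/m.
Surcharge rectangle: K_a q H = 0.3267×5×3.0 = 4.900 kN/m.
Total = 25.14 + 4.900 = 30.04 kN/m.

30.0 kN/m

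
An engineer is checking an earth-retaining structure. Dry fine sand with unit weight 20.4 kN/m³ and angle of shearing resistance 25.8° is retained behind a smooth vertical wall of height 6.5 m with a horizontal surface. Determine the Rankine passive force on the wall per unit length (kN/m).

1100 kN/m

K_p = tan²(45° + φ/2) = 2.541.
P_p = ½ K_p γ H² = 0.5 × 2.541 × 20.4 × 6.5² = 1095 kN/m.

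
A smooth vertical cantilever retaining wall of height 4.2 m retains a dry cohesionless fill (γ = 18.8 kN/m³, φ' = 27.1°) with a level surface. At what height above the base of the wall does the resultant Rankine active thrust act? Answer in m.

K_a = 0.3741.
The pressure distribution is triangular, so the resultant acts at H/3 above the base = 4.2/3 = 1.400 m.

1.40 m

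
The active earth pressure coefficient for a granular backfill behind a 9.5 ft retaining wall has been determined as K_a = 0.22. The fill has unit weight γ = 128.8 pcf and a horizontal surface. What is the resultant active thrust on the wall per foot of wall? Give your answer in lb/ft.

P = ½ K_a γ H² = 0.5 × 0.22 × 128.8 × 9.5² = 1279 lb/ft.

1280 lb/ft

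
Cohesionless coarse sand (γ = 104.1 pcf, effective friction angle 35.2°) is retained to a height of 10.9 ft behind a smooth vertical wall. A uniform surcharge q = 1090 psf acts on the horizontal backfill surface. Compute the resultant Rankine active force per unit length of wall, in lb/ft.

4850 lb/ft

K_a = tan²(45° − φ/2) = 0.2687.
Soil triangle: ½ K_a γ H² = 0.5×0.2687×104.1×10.9² = 1662 lb/ft.
Surcharge rectangle: K_a q H = 0.2687×1090×10.9 = 3192 lb/ft.
Total = 1662 + 3192 = 4854 lb/ft.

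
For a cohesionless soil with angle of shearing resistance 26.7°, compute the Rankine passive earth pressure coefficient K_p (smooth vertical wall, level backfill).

K_p = (1 + sin φ)/(1 − sin φ) = tan²(45° + 26.7°/2) = 2.632.

2.63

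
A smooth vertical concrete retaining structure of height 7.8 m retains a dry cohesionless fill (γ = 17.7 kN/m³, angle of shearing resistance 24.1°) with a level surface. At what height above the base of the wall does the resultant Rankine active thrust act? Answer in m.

2.60 m

K_a = 0.4201.
The pressure distribution is triangular, so the resultant acts at H/3 above the base = 7.8/3 = 2.600 m.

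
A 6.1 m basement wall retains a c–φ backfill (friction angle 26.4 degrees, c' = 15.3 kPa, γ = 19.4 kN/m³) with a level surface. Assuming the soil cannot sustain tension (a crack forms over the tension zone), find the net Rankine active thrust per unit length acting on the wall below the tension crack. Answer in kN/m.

K_a = 0.3844; √K_a = 0.6200.
Tension-crack depth z_c = 2c/(γ√K_a) = 2×15.3/(19.4×0.6200) = 2.544 m.
σ_a at base = K_a γ H − 2c√K_a = 0.3844×19.4×6.1 − 2×15.3×0.6200 = 26.52 kPa.
P_a = ½ × 26.52 × (H − z_c) = 0.5×26.52×3.556 = 47.15 kN/m.

47.2 kN/m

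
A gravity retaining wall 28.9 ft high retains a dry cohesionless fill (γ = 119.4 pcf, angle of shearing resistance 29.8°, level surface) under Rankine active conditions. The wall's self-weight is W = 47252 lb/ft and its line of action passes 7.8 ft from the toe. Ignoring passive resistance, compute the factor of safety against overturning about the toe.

2.28

K_a = tan²(45° − 29.8°/2) = 0.3360.
P_a = ½K_aγH² = 0.5×0.3360×119.4×28.9² = 16760 lb/ft, acting at H/3 = 9.633 ft above the base.
Overturning moment M_o = P_a × H/3 = 16760 × 9.633 = 161400.
Resisting moment M_r = W × 7.8 = 47252 × 7.8 = 368600.
FS_overturning = M_r/M_o = 368600/161400 = 2.283.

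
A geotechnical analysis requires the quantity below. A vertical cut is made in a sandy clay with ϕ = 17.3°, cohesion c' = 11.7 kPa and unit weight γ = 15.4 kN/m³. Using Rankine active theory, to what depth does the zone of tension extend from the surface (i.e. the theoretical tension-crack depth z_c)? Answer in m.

K_a = tan²(45° − 17.3°/2) = 0.5416; √K_a = 0.7359.
The active pressure is zero where K_a γ z = 2c√K_a, so z_c = 2c/(γ√K_a) = 2×11.7/(15.4×0.7359) = 2.065 m.

2.06 m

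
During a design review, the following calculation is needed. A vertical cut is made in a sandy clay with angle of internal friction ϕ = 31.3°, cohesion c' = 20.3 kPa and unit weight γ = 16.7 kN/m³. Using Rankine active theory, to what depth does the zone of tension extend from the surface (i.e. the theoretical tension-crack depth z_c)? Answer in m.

4.32 m

K_a = tan²(45° − 31.3°/2) = 0.3162; √K_a = 0.5623.
The active pressure is zero where K_a γ z = 2c√K_a, so z_c = 2c/(γ√K_a) = 2×20.3/(16.7×0.5623) = 4.323 m.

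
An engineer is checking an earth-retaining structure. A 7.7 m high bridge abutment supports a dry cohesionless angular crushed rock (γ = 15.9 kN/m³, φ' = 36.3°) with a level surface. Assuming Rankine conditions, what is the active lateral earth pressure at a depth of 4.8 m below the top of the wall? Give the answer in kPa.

K_a = (1 − sin φ)/(1 + sin φ) = 0.2563.
σ_h = K_a γ z = 0.2563 × 15.9 × 4.8 = 19.56 kPa.

19.6 kPa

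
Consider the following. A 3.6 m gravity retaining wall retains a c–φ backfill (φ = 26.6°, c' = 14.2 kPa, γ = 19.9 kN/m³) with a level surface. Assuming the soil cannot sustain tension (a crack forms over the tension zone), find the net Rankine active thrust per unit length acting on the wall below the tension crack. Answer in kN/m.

K_a = 0.3814; √K_a = 0.6176.
Tension-crack depth z_c = 2c/(γ√K_a) = 2×14.2/(19.9×0.6176) = 2.311 m.
σ_a at base = K_a γ H − 2c√K_a = 0.3814×19.9×3.6 − 2×14.2×0.6176 = 9.787 kPa.
P_a = ½ × 9.787 × (H − z_c) = 0.5×9.787×1.289 = 6.309 kN/m.

6.31 kN/m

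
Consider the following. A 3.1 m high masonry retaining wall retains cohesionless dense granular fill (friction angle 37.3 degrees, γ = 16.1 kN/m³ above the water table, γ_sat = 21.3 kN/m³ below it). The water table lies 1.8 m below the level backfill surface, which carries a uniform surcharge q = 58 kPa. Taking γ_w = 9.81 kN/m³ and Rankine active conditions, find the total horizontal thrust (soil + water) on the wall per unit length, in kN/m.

70.4 kN/m

K_a = tan²(45° − φ/2) = 0.2453.
γ' = 21.3 − 9.81 = 11.49 kN/m³. h₂ = H − d_w = 1.3 m.
σ'_h: at surface K_a·q = 14.23; at WT K_a(q+γd_w) = 21.34; at base K_a(q+γd_w+γ'h₂) = 25.00 kPa.
P₁ = ½(14.23+21.34)×1.8 = 32.01; P₂ = ½(21.34+25.00)×1.3 = 30.12; P_w = ½γ_w h₂² = 8.289.
Total = 32.01+30.12+8.289 = 70.43 kN/m.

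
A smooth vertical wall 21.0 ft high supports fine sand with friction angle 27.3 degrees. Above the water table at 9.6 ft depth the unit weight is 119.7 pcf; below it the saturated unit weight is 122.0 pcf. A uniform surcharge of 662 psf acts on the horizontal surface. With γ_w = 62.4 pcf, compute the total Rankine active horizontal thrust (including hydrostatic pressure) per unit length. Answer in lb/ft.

17600 lb/ft

K_a = tan²(45° − φ/2) = 0.3711.
γ' = 122.0 − 62.4 = 59.60 pcf. h₂ = H − d_w = 11.4 ft.
σ'_h: at surface K_a·q = 245.7; at WT K_a(q+γd_w) = 672.2; at base K_a(q+γd_w+γ'h₂) = 924.3 psf.
P₁ = ½(245.7+672.2)×9.6 = 4406; P₂ = ½(672.2+924.3)×11.4 = 9100; P_w = ½γ_w h₂² = 4055.
Total = 4406+9100+4055 = 17560 lb/ft.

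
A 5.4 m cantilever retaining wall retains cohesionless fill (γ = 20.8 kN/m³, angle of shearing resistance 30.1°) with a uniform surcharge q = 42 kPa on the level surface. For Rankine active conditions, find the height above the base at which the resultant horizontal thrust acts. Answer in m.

2.19 m

K_a = 0.3320.
Triangular part P₁ = ½K_aγH² = 100.7 at H/3 = 1.800 m; rectangular part P₂ = K_a q H = 75.30 at H/2 = 2.700 m.
ȳ = (P₁·1.800 + P₂·2.700)/(P₁+P₂) = 2.185 m.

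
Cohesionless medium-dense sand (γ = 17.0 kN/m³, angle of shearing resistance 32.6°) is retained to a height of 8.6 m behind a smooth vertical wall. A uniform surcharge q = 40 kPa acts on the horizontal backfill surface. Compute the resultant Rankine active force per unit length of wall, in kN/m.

292 kN/m

K_a = tan²(45° − φ/2) = 0.2997.
Soil triangle: ½ K_a γ H² = 0.5×0.2997×17.0×8.6² = 188.4 kN/m.
Surcharge rectangle: K_a q H = 0.2997×40×8.6 = 103.1 kN/m.
Total = 188.4 + 103.1 = 291.5 kN/m.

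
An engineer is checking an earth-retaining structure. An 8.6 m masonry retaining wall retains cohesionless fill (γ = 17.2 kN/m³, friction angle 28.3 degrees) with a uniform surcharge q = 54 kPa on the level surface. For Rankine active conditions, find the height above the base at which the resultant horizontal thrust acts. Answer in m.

K_a = 0.3568.
Triangular part P₁ = ½K_aγH² = 226.9 at H/3 = 2.867 m; rectangular part P₂ = K_a q H = 165.7 at H/2 = 4.300 m.
ȳ = (P₁·2.867 + P₂·4.300)/(P₁+P₂) = 3.472 m.

3.47 m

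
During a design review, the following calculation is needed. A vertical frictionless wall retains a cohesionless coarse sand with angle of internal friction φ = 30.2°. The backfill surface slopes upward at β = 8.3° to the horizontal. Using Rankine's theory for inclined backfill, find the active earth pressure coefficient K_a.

0.341

K_a = cos β · (cos β − √(cos²β − cos²φ)) / (cos β + √(cos²β − cos²φ)).
cos β = 0.9895, cos φ = 0.8643, √(cos²β − cos²φ) = 0.4819.
K_a = 0.9895 × (0.9895 − 0.4819)/(0.9895 + 0.4819) = 0.3414.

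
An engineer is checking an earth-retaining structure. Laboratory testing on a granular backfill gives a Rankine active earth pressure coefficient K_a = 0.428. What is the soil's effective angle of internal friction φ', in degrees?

23.6°

K_a = tan²(45° − φ/2) ⇒ 45° − φ/2 = arctan(√0.428) = 33.19°.
φ = 2(45° − 33.19°) = 23.61°.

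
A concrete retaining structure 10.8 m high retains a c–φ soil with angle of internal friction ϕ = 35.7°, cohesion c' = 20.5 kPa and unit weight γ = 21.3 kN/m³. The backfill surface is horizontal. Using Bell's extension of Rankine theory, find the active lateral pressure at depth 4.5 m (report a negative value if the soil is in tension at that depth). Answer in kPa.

4.18 kPa

K_a = (1 − sin φ)/(1 + sin φ) = 0.2630.
σ_a = K_a γ z − 2c√K_a = 0.2630×21.3×4.5 − 2×20.5×0.5128 = 4.182 kPa.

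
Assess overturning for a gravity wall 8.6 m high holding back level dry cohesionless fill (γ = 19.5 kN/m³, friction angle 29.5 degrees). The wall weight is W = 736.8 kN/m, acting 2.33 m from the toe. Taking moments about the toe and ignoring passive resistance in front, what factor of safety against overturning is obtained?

K_a = tan²(45° − 29.5°/2) = 0.3401.
P_a = ½K_aγH² = 0.5×0.3401×19.5×8.6² = 245.3 kN/m, acting at H/3 = 2.867 m above the base.
Overturning moment M_o = P_a × H/3 = 245.3 × 2.867 = 703.1.
Resisting moment M_r = W × 2.33 = 736.8 × 2.33 = 1717.
FS_overturning = M_r/M_o = 1717/703.1 = 2.442.

2.44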